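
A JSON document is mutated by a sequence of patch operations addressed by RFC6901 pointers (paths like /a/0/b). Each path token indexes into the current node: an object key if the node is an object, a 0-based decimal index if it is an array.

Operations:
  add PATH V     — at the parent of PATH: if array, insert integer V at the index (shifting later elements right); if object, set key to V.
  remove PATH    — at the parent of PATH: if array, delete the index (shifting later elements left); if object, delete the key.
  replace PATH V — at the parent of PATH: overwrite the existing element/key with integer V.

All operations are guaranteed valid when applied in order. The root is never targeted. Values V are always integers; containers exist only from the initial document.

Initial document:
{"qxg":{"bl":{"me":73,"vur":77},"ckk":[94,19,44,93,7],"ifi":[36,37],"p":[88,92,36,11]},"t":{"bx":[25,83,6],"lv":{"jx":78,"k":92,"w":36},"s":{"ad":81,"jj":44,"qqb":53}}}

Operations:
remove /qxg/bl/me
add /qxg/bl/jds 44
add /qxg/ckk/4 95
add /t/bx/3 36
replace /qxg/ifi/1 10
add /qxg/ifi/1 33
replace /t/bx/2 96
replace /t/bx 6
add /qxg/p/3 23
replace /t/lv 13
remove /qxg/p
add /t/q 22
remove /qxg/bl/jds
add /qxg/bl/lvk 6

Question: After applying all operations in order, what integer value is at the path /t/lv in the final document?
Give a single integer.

After op 1 (remove /qxg/bl/me): {"qxg":{"bl":{"vur":77},"ckk":[94,19,44,93,7],"ifi":[36,37],"p":[88,92,36,11]},"t":{"bx":[25,83,6],"lv":{"jx":78,"k":92,"w":36},"s":{"ad":81,"jj":44,"qqb":53}}}
After op 2 (add /qxg/bl/jds 44): {"qxg":{"bl":{"jds":44,"vur":77},"ckk":[94,19,44,93,7],"ifi":[36,37],"p":[88,92,36,11]},"t":{"bx":[25,83,6],"lv":{"jx":78,"k":92,"w":36},"s":{"ad":81,"jj":44,"qqb":53}}}
After op 3 (add /qxg/ckk/4 95): {"qxg":{"bl":{"jds":44,"vur":77},"ckk":[94,19,44,93,95,7],"ifi":[36,37],"p":[88,92,36,11]},"t":{"bx":[25,83,6],"lv":{"jx":78,"k":92,"w":36},"s":{"ad":81,"jj":44,"qqb":53}}}
After op 4 (add /t/bx/3 36): {"qxg":{"bl":{"jds":44,"vur":77},"ckk":[94,19,44,93,95,7],"ifi":[36,37],"p":[88,92,36,11]},"t":{"bx":[25,83,6,36],"lv":{"jx":78,"k":92,"w":36},"s":{"ad":81,"jj":44,"qqb":53}}}
After op 5 (replace /qxg/ifi/1 10): {"qxg":{"bl":{"jds":44,"vur":77},"ckk":[94,19,44,93,95,7],"ifi":[36,10],"p":[88,92,36,11]},"t":{"bx":[25,83,6,36],"lv":{"jx":78,"k":92,"w":36},"s":{"ad":81,"jj":44,"qqb":53}}}
After op 6 (add /qxg/ifi/1 33): {"qxg":{"bl":{"jds":44,"vur":77},"ckk":[94,19,44,93,95,7],"ifi":[36,33,10],"p":[88,92,36,11]},"t":{"bx":[25,83,6,36],"lv":{"jx":78,"k":92,"w":36},"s":{"ad":81,"jj":44,"qqb":53}}}
After op 7 (replace /t/bx/2 96): {"qxg":{"bl":{"jds":44,"vur":77},"ckk":[94,19,44,93,95,7],"ifi":[36,33,10],"p":[88,92,36,11]},"t":{"bx":[25,83,96,36],"lv":{"jx":78,"k":92,"w":36},"s":{"ad":81,"jj":44,"qqb":53}}}
After op 8 (replace /t/bx 6): {"qxg":{"bl":{"jds":44,"vur":77},"ckk":[94,19,44,93,95,7],"ifi":[36,33,10],"p":[88,92,36,11]},"t":{"bx":6,"lv":{"jx":78,"k":92,"w":36},"s":{"ad":81,"jj":44,"qqb":53}}}
After op 9 (add /qxg/p/3 23): {"qxg":{"bl":{"jds":44,"vur":77},"ckk":[94,19,44,93,95,7],"ifi":[36,33,10],"p":[88,92,36,23,11]},"t":{"bx":6,"lv":{"jx":78,"k":92,"w":36},"s":{"ad":81,"jj":44,"qqb":53}}}
After op 10 (replace /t/lv 13): {"qxg":{"bl":{"jds":44,"vur":77},"ckk":[94,19,44,93,95,7],"ifi":[36,33,10],"p":[88,92,36,23,11]},"t":{"bx":6,"lv":13,"s":{"ad":81,"jj":44,"qqb":53}}}
After op 11 (remove /qxg/p): {"qxg":{"bl":{"jds":44,"vur":77},"ckk":[94,19,44,93,95,7],"ifi":[36,33,10]},"t":{"bx":6,"lv":13,"s":{"ad":81,"jj":44,"qqb":53}}}
After op 12 (add /t/q 22): {"qxg":{"bl":{"jds":44,"vur":77},"ckk":[94,19,44,93,95,7],"ifi":[36,33,10]},"t":{"bx":6,"lv":13,"q":22,"s":{"ad":81,"jj":44,"qqb":53}}}
After op 13 (remove /qxg/bl/jds): {"qxg":{"bl":{"vur":77},"ckk":[94,19,44,93,95,7],"ifi":[36,33,10]},"t":{"bx":6,"lv":13,"q":22,"s":{"ad":81,"jj":44,"qqb":53}}}
After op 14 (add /qxg/bl/lvk 6): {"qxg":{"bl":{"lvk":6,"vur":77},"ckk":[94,19,44,93,95,7],"ifi":[36,33,10]},"t":{"bx":6,"lv":13,"q":22,"s":{"ad":81,"jj":44,"qqb":53}}}
Value at /t/lv: 13

Answer: 13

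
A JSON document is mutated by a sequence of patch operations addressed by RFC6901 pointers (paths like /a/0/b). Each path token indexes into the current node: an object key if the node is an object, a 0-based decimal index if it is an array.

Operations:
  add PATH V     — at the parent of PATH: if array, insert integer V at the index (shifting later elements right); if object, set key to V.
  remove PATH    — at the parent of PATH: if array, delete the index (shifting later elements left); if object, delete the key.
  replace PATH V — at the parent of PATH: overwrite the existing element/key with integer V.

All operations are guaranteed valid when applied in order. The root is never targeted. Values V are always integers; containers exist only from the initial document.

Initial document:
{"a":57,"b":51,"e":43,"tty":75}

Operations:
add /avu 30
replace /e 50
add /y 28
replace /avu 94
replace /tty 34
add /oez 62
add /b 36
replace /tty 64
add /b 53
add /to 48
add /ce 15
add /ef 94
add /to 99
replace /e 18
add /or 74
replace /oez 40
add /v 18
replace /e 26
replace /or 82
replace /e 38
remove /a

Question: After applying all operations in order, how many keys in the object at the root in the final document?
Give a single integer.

After op 1 (add /avu 30): {"a":57,"avu":30,"b":51,"e":43,"tty":75}
After op 2 (replace /e 50): {"a":57,"avu":30,"b":51,"e":50,"tty":75}
After op 3 (add /y 28): {"a":57,"avu":30,"b":51,"e":50,"tty":75,"y":28}
After op 4 (replace /avu 94): {"a":57,"avu":94,"b":51,"e":50,"tty":75,"y":28}
After op 5 (replace /tty 34): {"a":57,"avu":94,"b":51,"e":50,"tty":34,"y":28}
After op 6 (add /oez 62): {"a":57,"avu":94,"b":51,"e":50,"oez":62,"tty":34,"y":28}
After op 7 (add /b 36): {"a":57,"avu":94,"b":36,"e":50,"oez":62,"tty":34,"y":28}
After op 8 (replace /tty 64): {"a":57,"avu":94,"b":36,"e":50,"oez":62,"tty":64,"y":28}
After op 9 (add /b 53): {"a":57,"avu":94,"b":53,"e":50,"oez":62,"tty":64,"y":28}
After op 10 (add /to 48): {"a":57,"avu":94,"b":53,"e":50,"oez":62,"to":48,"tty":64,"y":28}
After op 11 (add /ce 15): {"a":57,"avu":94,"b":53,"ce":15,"e":50,"oez":62,"to":48,"tty":64,"y":28}
After op 12 (add /ef 94): {"a":57,"avu":94,"b":53,"ce":15,"e":50,"ef":94,"oez":62,"to":48,"tty":64,"y":28}
After op 13 (add /to 99): {"a":57,"avu":94,"b":53,"ce":15,"e":50,"ef":94,"oez":62,"to":99,"tty":64,"y":28}
After op 14 (replace /e 18): {"a":57,"avu":94,"b":53,"ce":15,"e":18,"ef":94,"oez":62,"to":99,"tty":64,"y":28}
After op 15 (add /or 74): {"a":57,"avu":94,"b":53,"ce":15,"e":18,"ef":94,"oez":62,"or":74,"to":99,"tty":64,"y":28}
After op 16 (replace /oez 40): {"a":57,"avu":94,"b":53,"ce":15,"e":18,"ef":94,"oez":40,"or":74,"to":99,"tty":64,"y":28}
After op 17 (add /v 18): {"a":57,"avu":94,"b":53,"ce":15,"e":18,"ef":94,"oez":40,"or":74,"to":99,"tty":64,"v":18,"y":28}
After op 18 (replace /e 26): {"a":57,"avu":94,"b":53,"ce":15,"e":26,"ef":94,"oez":40,"or":74,"to":99,"tty":64,"v":18,"y":28}
After op 19 (replace /or 82): {"a":57,"avu":94,"b":53,"ce":15,"e":26,"ef":94,"oez":40,"or":82,"to":99,"tty":64,"v":18,"y":28}
After op 20 (replace /e 38): {"a":57,"avu":94,"b":53,"ce":15,"e":38,"ef":94,"oez":40,"or":82,"to":99,"tty":64,"v":18,"y":28}
After op 21 (remove /a): {"avu":94,"b":53,"ce":15,"e":38,"ef":94,"oez":40,"or":82,"to":99,"tty":64,"v":18,"y":28}
Size at the root: 11

Answer: 11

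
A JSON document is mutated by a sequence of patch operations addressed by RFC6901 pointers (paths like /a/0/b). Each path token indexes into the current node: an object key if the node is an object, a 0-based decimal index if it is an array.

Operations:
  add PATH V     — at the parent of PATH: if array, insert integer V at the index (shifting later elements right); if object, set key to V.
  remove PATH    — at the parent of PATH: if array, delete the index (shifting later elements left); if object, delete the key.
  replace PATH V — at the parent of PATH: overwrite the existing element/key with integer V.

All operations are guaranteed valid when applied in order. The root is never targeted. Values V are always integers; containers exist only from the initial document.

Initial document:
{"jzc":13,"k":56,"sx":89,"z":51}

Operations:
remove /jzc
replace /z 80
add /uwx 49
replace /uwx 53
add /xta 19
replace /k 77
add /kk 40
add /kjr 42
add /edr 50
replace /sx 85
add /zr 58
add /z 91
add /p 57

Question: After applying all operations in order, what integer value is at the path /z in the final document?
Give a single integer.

After op 1 (remove /jzc): {"k":56,"sx":89,"z":51}
After op 2 (replace /z 80): {"k":56,"sx":89,"z":80}
After op 3 (add /uwx 49): {"k":56,"sx":89,"uwx":49,"z":80}
After op 4 (replace /uwx 53): {"k":56,"sx":89,"uwx":53,"z":80}
After op 5 (add /xta 19): {"k":56,"sx":89,"uwx":53,"xta":19,"z":80}
After op 6 (replace /k 77): {"k":77,"sx":89,"uwx":53,"xta":19,"z":80}
After op 7 (add /kk 40): {"k":77,"kk":40,"sx":89,"uwx":53,"xta":19,"z":80}
After op 8 (add /kjr 42): {"k":77,"kjr":42,"kk":40,"sx":89,"uwx":53,"xta":19,"z":80}
After op 9 (add /edr 50): {"edr":50,"k":77,"kjr":42,"kk":40,"sx":89,"uwx":53,"xta":19,"z":80}
After op 10 (replace /sx 85): {"edr":50,"k":77,"kjr":42,"kk":40,"sx":85,"uwx":53,"xta":19,"z":80}
After op 11 (add /zr 58): {"edr":50,"k":77,"kjr":42,"kk":40,"sx":85,"uwx":53,"xta":19,"z":80,"zr":58}
After op 12 (add /z 91): {"edr":50,"k":77,"kjr":42,"kk":40,"sx":85,"uwx":53,"xta":19,"z":91,"zr":58}
After op 13 (add /p 57): {"edr":50,"k":77,"kjr":42,"kk":40,"p":57,"sx":85,"uwx":53,"xta":19,"z":91,"zr":58}
Value at /z: 91

Answer: 91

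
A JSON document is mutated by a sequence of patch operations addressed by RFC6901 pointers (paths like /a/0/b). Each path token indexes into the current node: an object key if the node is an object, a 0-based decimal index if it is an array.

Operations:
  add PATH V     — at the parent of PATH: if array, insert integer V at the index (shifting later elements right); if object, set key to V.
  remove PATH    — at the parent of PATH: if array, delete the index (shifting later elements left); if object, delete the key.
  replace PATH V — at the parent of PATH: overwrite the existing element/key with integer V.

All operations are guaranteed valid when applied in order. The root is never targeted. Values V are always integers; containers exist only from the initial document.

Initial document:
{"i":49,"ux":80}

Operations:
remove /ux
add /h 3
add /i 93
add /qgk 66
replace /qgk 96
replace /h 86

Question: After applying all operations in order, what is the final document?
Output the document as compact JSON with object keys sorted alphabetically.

Answer: {"h":86,"i":93,"qgk":96}

Derivation:
After op 1 (remove /ux): {"i":49}
After op 2 (add /h 3): {"h":3,"i":49}
After op 3 (add /i 93): {"h":3,"i":93}
After op 4 (add /qgk 66): {"h":3,"i":93,"qgk":66}
After op 5 (replace /qgk 96): {"h":3,"i":93,"qgk":96}
After op 6 (replace /h 86): {"h":86,"i":93,"qgk":96}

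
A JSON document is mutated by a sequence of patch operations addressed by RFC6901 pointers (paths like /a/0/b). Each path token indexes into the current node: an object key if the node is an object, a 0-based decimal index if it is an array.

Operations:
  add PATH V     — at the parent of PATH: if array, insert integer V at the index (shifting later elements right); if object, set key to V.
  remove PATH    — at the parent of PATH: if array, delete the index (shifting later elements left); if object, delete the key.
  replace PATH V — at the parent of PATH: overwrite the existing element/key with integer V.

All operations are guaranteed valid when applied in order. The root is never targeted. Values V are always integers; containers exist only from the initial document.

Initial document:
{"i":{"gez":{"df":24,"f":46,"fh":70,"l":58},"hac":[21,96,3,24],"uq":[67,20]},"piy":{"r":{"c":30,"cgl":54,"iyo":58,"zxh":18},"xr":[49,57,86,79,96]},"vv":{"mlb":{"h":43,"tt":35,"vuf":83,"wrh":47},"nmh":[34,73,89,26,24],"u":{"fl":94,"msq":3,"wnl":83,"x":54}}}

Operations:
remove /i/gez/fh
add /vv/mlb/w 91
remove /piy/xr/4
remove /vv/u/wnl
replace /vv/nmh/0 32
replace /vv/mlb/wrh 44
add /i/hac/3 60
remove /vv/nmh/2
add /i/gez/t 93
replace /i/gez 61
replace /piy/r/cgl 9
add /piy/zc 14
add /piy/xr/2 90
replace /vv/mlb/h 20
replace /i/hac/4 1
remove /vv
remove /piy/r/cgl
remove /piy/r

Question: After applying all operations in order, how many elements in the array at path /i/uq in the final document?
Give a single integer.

Answer: 2

Derivation:
After op 1 (remove /i/gez/fh): {"i":{"gez":{"df":24,"f":46,"l":58},"hac":[21,96,3,24],"uq":[67,20]},"piy":{"r":{"c":30,"cgl":54,"iyo":58,"zxh":18},"xr":[49,57,86,79,96]},"vv":{"mlb":{"h":43,"tt":35,"vuf":83,"wrh":47},"nmh":[34,73,89,26,24],"u":{"fl":94,"msq":3,"wnl":83,"x":54}}}
After op 2 (add /vv/mlb/w 91): {"i":{"gez":{"df":24,"f":46,"l":58},"hac":[21,96,3,24],"uq":[67,20]},"piy":{"r":{"c":30,"cgl":54,"iyo":58,"zxh":18},"xr":[49,57,86,79,96]},"vv":{"mlb":{"h":43,"tt":35,"vuf":83,"w":91,"wrh":47},"nmh":[34,73,89,26,24],"u":{"fl":94,"msq":3,"wnl":83,"x":54}}}
After op 3 (remove /piy/xr/4): {"i":{"gez":{"df":24,"f":46,"l":58},"hac":[21,96,3,24],"uq":[67,20]},"piy":{"r":{"c":30,"cgl":54,"iyo":58,"zxh":18},"xr":[49,57,86,79]},"vv":{"mlb":{"h":43,"tt":35,"vuf":83,"w":91,"wrh":47},"nmh":[34,73,89,26,24],"u":{"fl":94,"msq":3,"wnl":83,"x":54}}}
After op 4 (remove /vv/u/wnl): {"i":{"gez":{"df":24,"f":46,"l":58},"hac":[21,96,3,24],"uq":[67,20]},"piy":{"r":{"c":30,"cgl":54,"iyo":58,"zxh":18},"xr":[49,57,86,79]},"vv":{"mlb":{"h":43,"tt":35,"vuf":83,"w":91,"wrh":47},"nmh":[34,73,89,26,24],"u":{"fl":94,"msq":3,"x":54}}}
After op 5 (replace /vv/nmh/0 32): {"i":{"gez":{"df":24,"f":46,"l":58},"hac":[21,96,3,24],"uq":[67,20]},"piy":{"r":{"c":30,"cgl":54,"iyo":58,"zxh":18},"xr":[49,57,86,79]},"vv":{"mlb":{"h":43,"tt":35,"vuf":83,"w":91,"wrh":47},"nmh":[32,73,89,26,24],"u":{"fl":94,"msq":3,"x":54}}}
After op 6 (replace /vv/mlb/wrh 44): {"i":{"gez":{"df":24,"f":46,"l":58},"hac":[21,96,3,24],"uq":[67,20]},"piy":{"r":{"c":30,"cgl":54,"iyo":58,"zxh":18},"xr":[49,57,86,79]},"vv":{"mlb":{"h":43,"tt":35,"vuf":83,"w":91,"wrh":44},"nmh":[32,73,89,26,24],"u":{"fl":94,"msq":3,"x":54}}}
After op 7 (add /i/hac/3 60): {"i":{"gez":{"df":24,"f":46,"l":58},"hac":[21,96,3,60,24],"uq":[67,20]},"piy":{"r":{"c":30,"cgl":54,"iyo":58,"zxh":18},"xr":[49,57,86,79]},"vv":{"mlb":{"h":43,"tt":35,"vuf":83,"w":91,"wrh":44},"nmh":[32,73,89,26,24],"u":{"fl":94,"msq":3,"x":54}}}
After op 8 (remove /vv/nmh/2): {"i":{"gez":{"df":24,"f":46,"l":58},"hac":[21,96,3,60,24],"uq":[67,20]},"piy":{"r":{"c":30,"cgl":54,"iyo":58,"zxh":18},"xr":[49,57,86,79]},"vv":{"mlb":{"h":43,"tt":35,"vuf":83,"w":91,"wrh":44},"nmh":[32,73,26,24],"u":{"fl":94,"msq":3,"x":54}}}
After op 9 (add /i/gez/t 93): {"i":{"gez":{"df":24,"f":46,"l":58,"t":93},"hac":[21,96,3,60,24],"uq":[67,20]},"piy":{"r":{"c":30,"cgl":54,"iyo":58,"zxh":18},"xr":[49,57,86,79]},"vv":{"mlb":{"h":43,"tt":35,"vuf":83,"w":91,"wrh":44},"nmh":[32,73,26,24],"u":{"fl":94,"msq":3,"x":54}}}
After op 10 (replace /i/gez 61): {"i":{"gez":61,"hac":[21,96,3,60,24],"uq":[67,20]},"piy":{"r":{"c":30,"cgl":54,"iyo":58,"zxh":18},"xr":[49,57,86,79]},"vv":{"mlb":{"h":43,"tt":35,"vuf":83,"w":91,"wrh":44},"nmh":[32,73,26,24],"u":{"fl":94,"msq":3,"x":54}}}
After op 11 (replace /piy/r/cgl 9): {"i":{"gez":61,"hac":[21,96,3,60,24],"uq":[67,20]},"piy":{"r":{"c":30,"cgl":9,"iyo":58,"zxh":18},"xr":[49,57,86,79]},"vv":{"mlb":{"h":43,"tt":35,"vuf":83,"w":91,"wrh":44},"nmh":[32,73,26,24],"u":{"fl":94,"msq":3,"x":54}}}
After op 12 (add /piy/zc 14): {"i":{"gez":61,"hac":[21,96,3,60,24],"uq":[67,20]},"piy":{"r":{"c":30,"cgl":9,"iyo":58,"zxh":18},"xr":[49,57,86,79],"zc":14},"vv":{"mlb":{"h":43,"tt":35,"vuf":83,"w":91,"wrh":44},"nmh":[32,73,26,24],"u":{"fl":94,"msq":3,"x":54}}}
After op 13 (add /piy/xr/2 90): {"i":{"gez":61,"hac":[21,96,3,60,24],"uq":[67,20]},"piy":{"r":{"c":30,"cgl":9,"iyo":58,"zxh":18},"xr":[49,57,90,86,79],"zc":14},"vv":{"mlb":{"h":43,"tt":35,"vuf":83,"w":91,"wrh":44},"nmh":[32,73,26,24],"u":{"fl":94,"msq":3,"x":54}}}
After op 14 (replace /vv/mlb/h 20): {"i":{"gez":61,"hac":[21,96,3,60,24],"uq":[67,20]},"piy":{"r":{"c":30,"cgl":9,"iyo":58,"zxh":18},"xr":[49,57,90,86,79],"zc":14},"vv":{"mlb":{"h":20,"tt":35,"vuf":83,"w":91,"wrh":44},"nmh":[32,73,26,24],"u":{"fl":94,"msq":3,"x":54}}}
After op 15 (replace /i/hac/4 1): {"i":{"gez":61,"hac":[21,96,3,60,1],"uq":[67,20]},"piy":{"r":{"c":30,"cgl":9,"iyo":58,"zxh":18},"xr":[49,57,90,86,79],"zc":14},"vv":{"mlb":{"h":20,"tt":35,"vuf":83,"w":91,"wrh":44},"nmh":[32,73,26,24],"u":{"fl":94,"msq":3,"x":54}}}
After op 16 (remove /vv): {"i":{"gez":61,"hac":[21,96,3,60,1],"uq":[67,20]},"piy":{"r":{"c":30,"cgl":9,"iyo":58,"zxh":18},"xr":[49,57,90,86,79],"zc":14}}
After op 17 (remove /piy/r/cgl): {"i":{"gez":61,"hac":[21,96,3,60,1],"uq":[67,20]},"piy":{"r":{"c":30,"iyo":58,"zxh":18},"xr":[49,57,90,86,79],"zc":14}}
After op 18 (remove /piy/r): {"i":{"gez":61,"hac":[21,96,3,60,1],"uq":[67,20]},"piy":{"xr":[49,57,90,86,79],"zc":14}}
Size at path /i/uq: 2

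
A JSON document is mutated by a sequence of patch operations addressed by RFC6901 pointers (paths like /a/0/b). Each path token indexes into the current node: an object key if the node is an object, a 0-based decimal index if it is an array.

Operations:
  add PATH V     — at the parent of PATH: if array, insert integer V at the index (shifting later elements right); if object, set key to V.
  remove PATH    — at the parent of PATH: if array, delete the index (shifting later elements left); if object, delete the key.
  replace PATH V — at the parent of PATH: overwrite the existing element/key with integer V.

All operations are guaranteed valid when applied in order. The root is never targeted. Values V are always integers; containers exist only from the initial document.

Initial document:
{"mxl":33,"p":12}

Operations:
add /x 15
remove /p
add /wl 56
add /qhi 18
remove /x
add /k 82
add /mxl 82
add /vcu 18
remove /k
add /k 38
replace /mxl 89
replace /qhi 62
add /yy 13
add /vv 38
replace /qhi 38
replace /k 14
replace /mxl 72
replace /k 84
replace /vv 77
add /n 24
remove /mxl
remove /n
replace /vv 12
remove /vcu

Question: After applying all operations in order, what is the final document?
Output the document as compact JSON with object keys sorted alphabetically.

Answer: {"k":84,"qhi":38,"vv":12,"wl":56,"yy":13}

Derivation:
After op 1 (add /x 15): {"mxl":33,"p":12,"x":15}
After op 2 (remove /p): {"mxl":33,"x":15}
After op 3 (add /wl 56): {"mxl":33,"wl":56,"x":15}
After op 4 (add /qhi 18): {"mxl":33,"qhi":18,"wl":56,"x":15}
After op 5 (remove /x): {"mxl":33,"qhi":18,"wl":56}
After op 6 (add /k 82): {"k":82,"mxl":33,"qhi":18,"wl":56}
After op 7 (add /mxl 82): {"k":82,"mxl":82,"qhi":18,"wl":56}
After op 8 (add /vcu 18): {"k":82,"mxl":82,"qhi":18,"vcu":18,"wl":56}
After op 9 (remove /k): {"mxl":82,"qhi":18,"vcu":18,"wl":56}
After op 10 (add /k 38): {"k":38,"mxl":82,"qhi":18,"vcu":18,"wl":56}
After op 11 (replace /mxl 89): {"k":38,"mxl":89,"qhi":18,"vcu":18,"wl":56}
After op 12 (replace /qhi 62): {"k":38,"mxl":89,"qhi":62,"vcu":18,"wl":56}
After op 13 (add /yy 13): {"k":38,"mxl":89,"qhi":62,"vcu":18,"wl":56,"yy":13}
After op 14 (add /vv 38): {"k":38,"mxl":89,"qhi":62,"vcu":18,"vv":38,"wl":56,"yy":13}
After op 15 (replace /qhi 38): {"k":38,"mxl":89,"qhi":38,"vcu":18,"vv":38,"wl":56,"yy":13}
After op 16 (replace /k 14): {"k":14,"mxl":89,"qhi":38,"vcu":18,"vv":38,"wl":56,"yy":13}
After op 17 (replace /mxl 72): {"k":14,"mxl":72,"qhi":38,"vcu":18,"vv":38,"wl":56,"yy":13}
After op 18 (replace /k 84): {"k":84,"mxl":72,"qhi":38,"vcu":18,"vv":38,"wl":56,"yy":13}
After op 19 (replace /vv 77): {"k":84,"mxl":72,"qhi":38,"vcu":18,"vv":77,"wl":56,"yy":13}
After op 20 (add /n 24): {"k":84,"mxl":72,"n":24,"qhi":38,"vcu":18,"vv":77,"wl":56,"yy":13}
After op 21 (remove /mxl): {"k":84,"n":24,"qhi":38,"vcu":18,"vv":77,"wl":56,"yy":13}
After op 22 (remove /n): {"k":84,"qhi":38,"vcu":18,"vv":77,"wl":56,"yy":13}
After op 23 (replace /vv 12): {"k":84,"qhi":38,"vcu":18,"vv":12,"wl":56,"yy":13}
After op 24 (remove /vcu): {"k":84,"qhi":38,"vv":12,"wl":56,"yy":13}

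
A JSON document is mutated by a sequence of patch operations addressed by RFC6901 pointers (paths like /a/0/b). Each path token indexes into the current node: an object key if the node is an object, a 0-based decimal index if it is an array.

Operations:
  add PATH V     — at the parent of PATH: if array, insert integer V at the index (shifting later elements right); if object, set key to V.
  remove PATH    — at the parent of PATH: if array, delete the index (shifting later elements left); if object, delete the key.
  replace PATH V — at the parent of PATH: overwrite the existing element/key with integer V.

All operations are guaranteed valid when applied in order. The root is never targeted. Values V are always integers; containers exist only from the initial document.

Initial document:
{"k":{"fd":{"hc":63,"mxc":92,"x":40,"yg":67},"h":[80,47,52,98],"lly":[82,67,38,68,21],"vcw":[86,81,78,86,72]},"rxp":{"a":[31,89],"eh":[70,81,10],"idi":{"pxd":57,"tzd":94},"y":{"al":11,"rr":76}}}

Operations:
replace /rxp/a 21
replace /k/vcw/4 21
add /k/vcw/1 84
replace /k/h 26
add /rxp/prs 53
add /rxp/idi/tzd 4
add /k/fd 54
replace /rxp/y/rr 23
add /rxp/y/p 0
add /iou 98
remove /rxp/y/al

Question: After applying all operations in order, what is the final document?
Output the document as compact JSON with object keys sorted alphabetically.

After op 1 (replace /rxp/a 21): {"k":{"fd":{"hc":63,"mxc":92,"x":40,"yg":67},"h":[80,47,52,98],"lly":[82,67,38,68,21],"vcw":[86,81,78,86,72]},"rxp":{"a":21,"eh":[70,81,10],"idi":{"pxd":57,"tzd":94},"y":{"al":11,"rr":76}}}
After op 2 (replace /k/vcw/4 21): {"k":{"fd":{"hc":63,"mxc":92,"x":40,"yg":67},"h":[80,47,52,98],"lly":[82,67,38,68,21],"vcw":[86,81,78,86,21]},"rxp":{"a":21,"eh":[70,81,10],"idi":{"pxd":57,"tzd":94},"y":{"al":11,"rr":76}}}
After op 3 (add /k/vcw/1 84): {"k":{"fd":{"hc":63,"mxc":92,"x":40,"yg":67},"h":[80,47,52,98],"lly":[82,67,38,68,21],"vcw":[86,84,81,78,86,21]},"rxp":{"a":21,"eh":[70,81,10],"idi":{"pxd":57,"tzd":94},"y":{"al":11,"rr":76}}}
After op 4 (replace /k/h 26): {"k":{"fd":{"hc":63,"mxc":92,"x":40,"yg":67},"h":26,"lly":[82,67,38,68,21],"vcw":[86,84,81,78,86,21]},"rxp":{"a":21,"eh":[70,81,10],"idi":{"pxd":57,"tzd":94},"y":{"al":11,"rr":76}}}
After op 5 (add /rxp/prs 53): {"k":{"fd":{"hc":63,"mxc":92,"x":40,"yg":67},"h":26,"lly":[82,67,38,68,21],"vcw":[86,84,81,78,86,21]},"rxp":{"a":21,"eh":[70,81,10],"idi":{"pxd":57,"tzd":94},"prs":53,"y":{"al":11,"rr":76}}}
After op 6 (add /rxp/idi/tzd 4): {"k":{"fd":{"hc":63,"mxc":92,"x":40,"yg":67},"h":26,"lly":[82,67,38,68,21],"vcw":[86,84,81,78,86,21]},"rxp":{"a":21,"eh":[70,81,10],"idi":{"pxd":57,"tzd":4},"prs":53,"y":{"al":11,"rr":76}}}
After op 7 (add /k/fd 54): {"k":{"fd":54,"h":26,"lly":[82,67,38,68,21],"vcw":[86,84,81,78,86,21]},"rxp":{"a":21,"eh":[70,81,10],"idi":{"pxd":57,"tzd":4},"prs":53,"y":{"al":11,"rr":76}}}
After op 8 (replace /rxp/y/rr 23): {"k":{"fd":54,"h":26,"lly":[82,67,38,68,21],"vcw":[86,84,81,78,86,21]},"rxp":{"a":21,"eh":[70,81,10],"idi":{"pxd":57,"tzd":4},"prs":53,"y":{"al":11,"rr":23}}}
After op 9 (add /rxp/y/p 0): {"k":{"fd":54,"h":26,"lly":[82,67,38,68,21],"vcw":[86,84,81,78,86,21]},"rxp":{"a":21,"eh":[70,81,10],"idi":{"pxd":57,"tzd":4},"prs":53,"y":{"al":11,"p":0,"rr":23}}}
After op 10 (add /iou 98): {"iou":98,"k":{"fd":54,"h":26,"lly":[82,67,38,68,21],"vcw":[86,84,81,78,86,21]},"rxp":{"a":21,"eh":[70,81,10],"idi":{"pxd":57,"tzd":4},"prs":53,"y":{"al":11,"p":0,"rr":23}}}
After op 11 (remove /rxp/y/al): {"iou":98,"k":{"fd":54,"h":26,"lly":[82,67,38,68,21],"vcw":[86,84,81,78,86,21]},"rxp":{"a":21,"eh":[70,81,10],"idi":{"pxd":57,"tzd":4},"prs":53,"y":{"p":0,"rr":23}}}

Answer: {"iou":98,"k":{"fd":54,"h":26,"lly":[82,67,38,68,21],"vcw":[86,84,81,78,86,21]},"rxp":{"a":21,"eh":[70,81,10],"idi":{"pxd":57,"tzd":4},"prs":53,"y":{"p":0,"rr":23}}}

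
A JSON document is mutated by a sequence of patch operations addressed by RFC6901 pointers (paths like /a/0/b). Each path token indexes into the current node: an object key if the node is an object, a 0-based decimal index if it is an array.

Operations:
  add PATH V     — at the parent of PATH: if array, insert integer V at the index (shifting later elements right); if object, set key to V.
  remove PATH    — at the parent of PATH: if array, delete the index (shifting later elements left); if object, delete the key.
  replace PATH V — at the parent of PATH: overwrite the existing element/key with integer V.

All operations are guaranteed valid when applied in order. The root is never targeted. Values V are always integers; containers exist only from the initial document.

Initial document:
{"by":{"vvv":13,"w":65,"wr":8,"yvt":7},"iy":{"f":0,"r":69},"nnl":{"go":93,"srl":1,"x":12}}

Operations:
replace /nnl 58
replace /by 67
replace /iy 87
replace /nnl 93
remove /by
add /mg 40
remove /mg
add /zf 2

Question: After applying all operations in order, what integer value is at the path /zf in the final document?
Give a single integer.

Answer: 2

Derivation:
After op 1 (replace /nnl 58): {"by":{"vvv":13,"w":65,"wr":8,"yvt":7},"iy":{"f":0,"r":69},"nnl":58}
After op 2 (replace /by 67): {"by":67,"iy":{"f":0,"r":69},"nnl":58}
After op 3 (replace /iy 87): {"by":67,"iy":87,"nnl":58}
After op 4 (replace /nnl 93): {"by":67,"iy":87,"nnl":93}
After op 5 (remove /by): {"iy":87,"nnl":93}
After op 6 (add /mg 40): {"iy":87,"mg":40,"nnl":93}
After op 7 (remove /mg): {"iy":87,"nnl":93}
After op 8 (add /zf 2): {"iy":87,"nnl":93,"zf":2}
Value at /zf: 2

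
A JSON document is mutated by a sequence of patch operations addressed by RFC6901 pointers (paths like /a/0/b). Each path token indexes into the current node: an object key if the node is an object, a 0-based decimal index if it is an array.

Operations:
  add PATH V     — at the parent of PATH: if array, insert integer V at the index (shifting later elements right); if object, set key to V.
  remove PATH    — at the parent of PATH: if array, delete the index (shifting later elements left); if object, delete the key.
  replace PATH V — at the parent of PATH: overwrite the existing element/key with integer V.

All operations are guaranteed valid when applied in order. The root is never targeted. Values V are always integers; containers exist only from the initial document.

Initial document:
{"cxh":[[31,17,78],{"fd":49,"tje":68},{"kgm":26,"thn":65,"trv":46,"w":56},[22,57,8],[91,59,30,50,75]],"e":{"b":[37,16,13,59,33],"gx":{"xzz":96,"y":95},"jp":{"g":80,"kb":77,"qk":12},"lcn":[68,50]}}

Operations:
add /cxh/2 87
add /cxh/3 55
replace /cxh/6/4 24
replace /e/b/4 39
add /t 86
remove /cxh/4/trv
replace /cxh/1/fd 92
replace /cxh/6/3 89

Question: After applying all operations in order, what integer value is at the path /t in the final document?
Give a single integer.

After op 1 (add /cxh/2 87): {"cxh":[[31,17,78],{"fd":49,"tje":68},87,{"kgm":26,"thn":65,"trv":46,"w":56},[22,57,8],[91,59,30,50,75]],"e":{"b":[37,16,13,59,33],"gx":{"xzz":96,"y":95},"jp":{"g":80,"kb":77,"qk":12},"lcn":[68,50]}}
After op 2 (add /cxh/3 55): {"cxh":[[31,17,78],{"fd":49,"tje":68},87,55,{"kgm":26,"thn":65,"trv":46,"w":56},[22,57,8],[91,59,30,50,75]],"e":{"b":[37,16,13,59,33],"gx":{"xzz":96,"y":95},"jp":{"g":80,"kb":77,"qk":12},"lcn":[68,50]}}
After op 3 (replace /cxh/6/4 24): {"cxh":[[31,17,78],{"fd":49,"tje":68},87,55,{"kgm":26,"thn":65,"trv":46,"w":56},[22,57,8],[91,59,30,50,24]],"e":{"b":[37,16,13,59,33],"gx":{"xzz":96,"y":95},"jp":{"g":80,"kb":77,"qk":12},"lcn":[68,50]}}
After op 4 (replace /e/b/4 39): {"cxh":[[31,17,78],{"fd":49,"tje":68},87,55,{"kgm":26,"thn":65,"trv":46,"w":56},[22,57,8],[91,59,30,50,24]],"e":{"b":[37,16,13,59,39],"gx":{"xzz":96,"y":95},"jp":{"g":80,"kb":77,"qk":12},"lcn":[68,50]}}
After op 5 (add /t 86): {"cxh":[[31,17,78],{"fd":49,"tje":68},87,55,{"kgm":26,"thn":65,"trv":46,"w":56},[22,57,8],[91,59,30,50,24]],"e":{"b":[37,16,13,59,39],"gx":{"xzz":96,"y":95},"jp":{"g":80,"kb":77,"qk":12},"lcn":[68,50]},"t":86}
After op 6 (remove /cxh/4/trv): {"cxh":[[31,17,78],{"fd":49,"tje":68},87,55,{"kgm":26,"thn":65,"w":56},[22,57,8],[91,59,30,50,24]],"e":{"b":[37,16,13,59,39],"gx":{"xzz":96,"y":95},"jp":{"g":80,"kb":77,"qk":12},"lcn":[68,50]},"t":86}
After op 7 (replace /cxh/1/fd 92): {"cxh":[[31,17,78],{"fd":92,"tje":68},87,55,{"kgm":26,"thn":65,"w":56},[22,57,8],[91,59,30,50,24]],"e":{"b":[37,16,13,59,39],"gx":{"xzz":96,"y":95},"jp":{"g":80,"kb":77,"qk":12},"lcn":[68,50]},"t":86}
After op 8 (replace /cxh/6/3 89): {"cxh":[[31,17,78],{"fd":92,"tje":68},87,55,{"kgm":26,"thn":65,"w":56},[22,57,8],[91,59,30,89,24]],"e":{"b":[37,16,13,59,39],"gx":{"xzz":96,"y":95},"jp":{"g":80,"kb":77,"qk":12},"lcn":[68,50]},"t":86}
Value at /t: 86

Answer: 86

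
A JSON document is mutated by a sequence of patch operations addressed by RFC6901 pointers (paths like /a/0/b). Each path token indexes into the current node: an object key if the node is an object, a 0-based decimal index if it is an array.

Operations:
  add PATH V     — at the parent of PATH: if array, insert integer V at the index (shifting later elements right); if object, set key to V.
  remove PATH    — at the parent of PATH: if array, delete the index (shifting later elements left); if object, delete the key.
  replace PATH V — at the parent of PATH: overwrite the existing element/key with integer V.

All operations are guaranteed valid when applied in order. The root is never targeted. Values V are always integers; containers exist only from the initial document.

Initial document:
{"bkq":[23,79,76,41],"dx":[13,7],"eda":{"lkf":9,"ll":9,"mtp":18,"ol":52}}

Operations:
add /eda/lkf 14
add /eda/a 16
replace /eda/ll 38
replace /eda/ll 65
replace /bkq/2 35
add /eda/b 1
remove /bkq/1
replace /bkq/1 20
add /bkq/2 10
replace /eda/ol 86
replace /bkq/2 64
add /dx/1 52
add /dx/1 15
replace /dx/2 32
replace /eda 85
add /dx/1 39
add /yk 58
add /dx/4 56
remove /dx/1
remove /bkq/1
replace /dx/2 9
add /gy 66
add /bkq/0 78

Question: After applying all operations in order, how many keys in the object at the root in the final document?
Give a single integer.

Answer: 5

Derivation:
After op 1 (add /eda/lkf 14): {"bkq":[23,79,76,41],"dx":[13,7],"eda":{"lkf":14,"ll":9,"mtp":18,"ol":52}}
After op 2 (add /eda/a 16): {"bkq":[23,79,76,41],"dx":[13,7],"eda":{"a":16,"lkf":14,"ll":9,"mtp":18,"ol":52}}
After op 3 (replace /eda/ll 38): {"bkq":[23,79,76,41],"dx":[13,7],"eda":{"a":16,"lkf":14,"ll":38,"mtp":18,"ol":52}}
After op 4 (replace /eda/ll 65): {"bkq":[23,79,76,41],"dx":[13,7],"eda":{"a":16,"lkf":14,"ll":65,"mtp":18,"ol":52}}
After op 5 (replace /bkq/2 35): {"bkq":[23,79,35,41],"dx":[13,7],"eda":{"a":16,"lkf":14,"ll":65,"mtp":18,"ol":52}}
After op 6 (add /eda/b 1): {"bkq":[23,79,35,41],"dx":[13,7],"eda":{"a":16,"b":1,"lkf":14,"ll":65,"mtp":18,"ol":52}}
After op 7 (remove /bkq/1): {"bkq":[23,35,41],"dx":[13,7],"eda":{"a":16,"b":1,"lkf":14,"ll":65,"mtp":18,"ol":52}}
After op 8 (replace /bkq/1 20): {"bkq":[23,20,41],"dx":[13,7],"eda":{"a":16,"b":1,"lkf":14,"ll":65,"mtp":18,"ol":52}}
After op 9 (add /bkq/2 10): {"bkq":[23,20,10,41],"dx":[13,7],"eda":{"a":16,"b":1,"lkf":14,"ll":65,"mtp":18,"ol":52}}
After op 10 (replace /eda/ol 86): {"bkq":[23,20,10,41],"dx":[13,7],"eda":{"a":16,"b":1,"lkf":14,"ll":65,"mtp":18,"ol":86}}
After op 11 (replace /bkq/2 64): {"bkq":[23,20,64,41],"dx":[13,7],"eda":{"a":16,"b":1,"lkf":14,"ll":65,"mtp":18,"ol":86}}
After op 12 (add /dx/1 52): {"bkq":[23,20,64,41],"dx":[13,52,7],"eda":{"a":16,"b":1,"lkf":14,"ll":65,"mtp":18,"ol":86}}
After op 13 (add /dx/1 15): {"bkq":[23,20,64,41],"dx":[13,15,52,7],"eda":{"a":16,"b":1,"lkf":14,"ll":65,"mtp":18,"ol":86}}
After op 14 (replace /dx/2 32): {"bkq":[23,20,64,41],"dx":[13,15,32,7],"eda":{"a":16,"b":1,"lkf":14,"ll":65,"mtp":18,"ol":86}}
After op 15 (replace /eda 85): {"bkq":[23,20,64,41],"dx":[13,15,32,7],"eda":85}
After op 16 (add /dx/1 39): {"bkq":[23,20,64,41],"dx":[13,39,15,32,7],"eda":85}
After op 17 (add /yk 58): {"bkq":[23,20,64,41],"dx":[13,39,15,32,7],"eda":85,"yk":58}
After op 18 (add /dx/4 56): {"bkq":[23,20,64,41],"dx":[13,39,15,32,56,7],"eda":85,"yk":58}
After op 19 (remove /dx/1): {"bkq":[23,20,64,41],"dx":[13,15,32,56,7],"eda":85,"yk":58}
After op 20 (remove /bkq/1): {"bkq":[23,64,41],"dx":[13,15,32,56,7],"eda":85,"yk":58}
After op 21 (replace /dx/2 9): {"bkq":[23,64,41],"dx":[13,15,9,56,7],"eda":85,"yk":58}
After op 22 (add /gy 66): {"bkq":[23,64,41],"dx":[13,15,9,56,7],"eda":85,"gy":66,"yk":58}
After op 23 (add /bkq/0 78): {"bkq":[78,23,64,41],"dx":[13,15,9,56,7],"eda":85,"gy":66,"yk":58}
Size at the root: 5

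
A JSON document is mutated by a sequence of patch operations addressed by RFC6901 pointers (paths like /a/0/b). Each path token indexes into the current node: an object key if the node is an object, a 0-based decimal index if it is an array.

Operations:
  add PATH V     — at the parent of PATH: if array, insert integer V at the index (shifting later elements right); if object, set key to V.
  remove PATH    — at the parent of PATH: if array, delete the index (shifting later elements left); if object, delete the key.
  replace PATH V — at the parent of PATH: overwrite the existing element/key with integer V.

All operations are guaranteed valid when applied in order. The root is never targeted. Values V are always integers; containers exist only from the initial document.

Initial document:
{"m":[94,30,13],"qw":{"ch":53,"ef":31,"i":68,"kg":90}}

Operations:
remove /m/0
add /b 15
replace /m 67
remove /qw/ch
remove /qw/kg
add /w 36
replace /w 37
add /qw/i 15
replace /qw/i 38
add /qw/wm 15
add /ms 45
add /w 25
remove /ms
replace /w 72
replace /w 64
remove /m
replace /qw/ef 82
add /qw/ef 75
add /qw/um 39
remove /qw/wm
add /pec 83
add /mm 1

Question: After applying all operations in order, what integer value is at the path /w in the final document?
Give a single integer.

Answer: 64

Derivation:
After op 1 (remove /m/0): {"m":[30,13],"qw":{"ch":53,"ef":31,"i":68,"kg":90}}
After op 2 (add /b 15): {"b":15,"m":[30,13],"qw":{"ch":53,"ef":31,"i":68,"kg":90}}
After op 3 (replace /m 67): {"b":15,"m":67,"qw":{"ch":53,"ef":31,"i":68,"kg":90}}
After op 4 (remove /qw/ch): {"b":15,"m":67,"qw":{"ef":31,"i":68,"kg":90}}
After op 5 (remove /qw/kg): {"b":15,"m":67,"qw":{"ef":31,"i":68}}
After op 6 (add /w 36): {"b":15,"m":67,"qw":{"ef":31,"i":68},"w":36}
After op 7 (replace /w 37): {"b":15,"m":67,"qw":{"ef":31,"i":68},"w":37}
After op 8 (add /qw/i 15): {"b":15,"m":67,"qw":{"ef":31,"i":15},"w":37}
After op 9 (replace /qw/i 38): {"b":15,"m":67,"qw":{"ef":31,"i":38},"w":37}
After op 10 (add /qw/wm 15): {"b":15,"m":67,"qw":{"ef":31,"i":38,"wm":15},"w":37}
After op 11 (add /ms 45): {"b":15,"m":67,"ms":45,"qw":{"ef":31,"i":38,"wm":15},"w":37}
After op 12 (add /w 25): {"b":15,"m":67,"ms":45,"qw":{"ef":31,"i":38,"wm":15},"w":25}
After op 13 (remove /ms): {"b":15,"m":67,"qw":{"ef":31,"i":38,"wm":15},"w":25}
After op 14 (replace /w 72): {"b":15,"m":67,"qw":{"ef":31,"i":38,"wm":15},"w":72}
After op 15 (replace /w 64): {"b":15,"m":67,"qw":{"ef":31,"i":38,"wm":15},"w":64}
After op 16 (remove /m): {"b":15,"qw":{"ef":31,"i":38,"wm":15},"w":64}
After op 17 (replace /qw/ef 82): {"b":15,"qw":{"ef":82,"i":38,"wm":15},"w":64}
After op 18 (add /qw/ef 75): {"b":15,"qw":{"ef":75,"i":38,"wm":15},"w":64}
After op 19 (add /qw/um 39): {"b":15,"qw":{"ef":75,"i":38,"um":39,"wm":15},"w":64}
After op 20 (remove /qw/wm): {"b":15,"qw":{"ef":75,"i":38,"um":39},"w":64}
After op 21 (add /pec 83): {"b":15,"pec":83,"qw":{"ef":75,"i":38,"um":39},"w":64}
After op 22 (add /mm 1): {"b":15,"mm":1,"pec":83,"qw":{"ef":75,"i":38,"um":39},"w":64}
Value at /w: 64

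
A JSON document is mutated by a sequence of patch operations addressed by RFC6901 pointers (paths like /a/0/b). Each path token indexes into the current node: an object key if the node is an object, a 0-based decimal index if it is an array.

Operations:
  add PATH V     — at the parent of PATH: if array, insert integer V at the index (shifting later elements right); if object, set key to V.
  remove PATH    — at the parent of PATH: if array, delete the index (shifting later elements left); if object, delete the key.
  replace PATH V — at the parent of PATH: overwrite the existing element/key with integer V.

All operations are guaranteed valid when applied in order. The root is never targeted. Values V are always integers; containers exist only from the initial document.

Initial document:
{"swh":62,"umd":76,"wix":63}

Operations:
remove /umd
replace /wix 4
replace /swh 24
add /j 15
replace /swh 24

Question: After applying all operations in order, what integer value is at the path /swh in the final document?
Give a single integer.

After op 1 (remove /umd): {"swh":62,"wix":63}
After op 2 (replace /wix 4): {"swh":62,"wix":4}
After op 3 (replace /swh 24): {"swh":24,"wix":4}
After op 4 (add /j 15): {"j":15,"swh":24,"wix":4}
After op 5 (replace /swh 24): {"j":15,"swh":24,"wix":4}
Value at /swh: 24

Answer: 24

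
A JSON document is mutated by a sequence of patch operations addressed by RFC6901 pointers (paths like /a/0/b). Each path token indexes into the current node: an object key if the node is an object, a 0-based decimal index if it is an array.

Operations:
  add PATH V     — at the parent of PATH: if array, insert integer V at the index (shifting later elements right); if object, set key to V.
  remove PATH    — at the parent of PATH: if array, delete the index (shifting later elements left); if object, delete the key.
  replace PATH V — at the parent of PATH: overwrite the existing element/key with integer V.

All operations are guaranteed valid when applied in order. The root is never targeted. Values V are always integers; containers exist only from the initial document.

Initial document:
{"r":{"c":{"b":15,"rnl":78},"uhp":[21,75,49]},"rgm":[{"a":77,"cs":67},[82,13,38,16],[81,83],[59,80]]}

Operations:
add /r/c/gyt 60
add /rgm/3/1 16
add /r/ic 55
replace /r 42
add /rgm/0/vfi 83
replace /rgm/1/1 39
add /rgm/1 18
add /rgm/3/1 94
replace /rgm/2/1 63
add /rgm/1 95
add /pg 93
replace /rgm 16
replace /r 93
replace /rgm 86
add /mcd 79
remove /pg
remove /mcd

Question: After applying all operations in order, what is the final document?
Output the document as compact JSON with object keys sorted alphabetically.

After op 1 (add /r/c/gyt 60): {"r":{"c":{"b":15,"gyt":60,"rnl":78},"uhp":[21,75,49]},"rgm":[{"a":77,"cs":67},[82,13,38,16],[81,83],[59,80]]}
After op 2 (add /rgm/3/1 16): {"r":{"c":{"b":15,"gyt":60,"rnl":78},"uhp":[21,75,49]},"rgm":[{"a":77,"cs":67},[82,13,38,16],[81,83],[59,16,80]]}
After op 3 (add /r/ic 55): {"r":{"c":{"b":15,"gyt":60,"rnl":78},"ic":55,"uhp":[21,75,49]},"rgm":[{"a":77,"cs":67},[82,13,38,16],[81,83],[59,16,80]]}
After op 4 (replace /r 42): {"r":42,"rgm":[{"a":77,"cs":67},[82,13,38,16],[81,83],[59,16,80]]}
After op 5 (add /rgm/0/vfi 83): {"r":42,"rgm":[{"a":77,"cs":67,"vfi":83},[82,13,38,16],[81,83],[59,16,80]]}
After op 6 (replace /rgm/1/1 39): {"r":42,"rgm":[{"a":77,"cs":67,"vfi":83},[82,39,38,16],[81,83],[59,16,80]]}
After op 7 (add /rgm/1 18): {"r":42,"rgm":[{"a":77,"cs":67,"vfi":83},18,[82,39,38,16],[81,83],[59,16,80]]}
After op 8 (add /rgm/3/1 94): {"r":42,"rgm":[{"a":77,"cs":67,"vfi":83},18,[82,39,38,16],[81,94,83],[59,16,80]]}
After op 9 (replace /rgm/2/1 63): {"r":42,"rgm":[{"a":77,"cs":67,"vfi":83},18,[82,63,38,16],[81,94,83],[59,16,80]]}
After op 10 (add /rgm/1 95): {"r":42,"rgm":[{"a":77,"cs":67,"vfi":83},95,18,[82,63,38,16],[81,94,83],[59,16,80]]}
After op 11 (add /pg 93): {"pg":93,"r":42,"rgm":[{"a":77,"cs":67,"vfi":83},95,18,[82,63,38,16],[81,94,83],[59,16,80]]}
After op 12 (replace /rgm 16): {"pg":93,"r":42,"rgm":16}
After op 13 (replace /r 93): {"pg":93,"r":93,"rgm":16}
After op 14 (replace /rgm 86): {"pg":93,"r":93,"rgm":86}
After op 15 (add /mcd 79): {"mcd":79,"pg":93,"r":93,"rgm":86}
After op 16 (remove /pg): {"mcd":79,"r":93,"rgm":86}
After op 17 (remove /mcd): {"r":93,"rgm":86}

Answer: {"r":93,"rgm":86}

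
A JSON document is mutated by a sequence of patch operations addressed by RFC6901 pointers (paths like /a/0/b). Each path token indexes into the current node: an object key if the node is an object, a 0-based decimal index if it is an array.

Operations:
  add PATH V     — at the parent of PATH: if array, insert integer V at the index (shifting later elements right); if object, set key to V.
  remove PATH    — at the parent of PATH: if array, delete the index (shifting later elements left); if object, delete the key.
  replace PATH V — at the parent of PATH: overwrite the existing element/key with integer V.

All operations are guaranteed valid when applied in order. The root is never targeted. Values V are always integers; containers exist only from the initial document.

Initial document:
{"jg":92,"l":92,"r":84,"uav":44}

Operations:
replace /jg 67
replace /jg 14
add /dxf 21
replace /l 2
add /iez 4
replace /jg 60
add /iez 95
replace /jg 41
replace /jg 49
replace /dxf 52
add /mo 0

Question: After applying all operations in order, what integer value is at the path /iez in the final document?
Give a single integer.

After op 1 (replace /jg 67): {"jg":67,"l":92,"r":84,"uav":44}
After op 2 (replace /jg 14): {"jg":14,"l":92,"r":84,"uav":44}
After op 3 (add /dxf 21): {"dxf":21,"jg":14,"l":92,"r":84,"uav":44}
After op 4 (replace /l 2): {"dxf":21,"jg":14,"l":2,"r":84,"uav":44}
After op 5 (add /iez 4): {"dxf":21,"iez":4,"jg":14,"l":2,"r":84,"uav":44}
After op 6 (replace /jg 60): {"dxf":21,"iez":4,"jg":60,"l":2,"r":84,"uav":44}
After op 7 (add /iez 95): {"dxf":21,"iez":95,"jg":60,"l":2,"r":84,"uav":44}
After op 8 (replace /jg 41): {"dxf":21,"iez":95,"jg":41,"l":2,"r":84,"uav":44}
After op 9 (replace /jg 49): {"dxf":21,"iez":95,"jg":49,"l":2,"r":84,"uav":44}
After op 10 (replace /dxf 52): {"dxf":52,"iez":95,"jg":49,"l":2,"r":84,"uav":44}
After op 11 (add /mo 0): {"dxf":52,"iez":95,"jg":49,"l":2,"mo":0,"r":84,"uav":44}
Value at /iez: 95

Answer: 95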